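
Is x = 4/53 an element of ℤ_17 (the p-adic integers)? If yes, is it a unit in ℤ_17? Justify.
x ∈ ℤ_17^× (unit); v_17(x) = 0

ℤ_17 = {x ∈ ℚ_17 : v_17(x) ≥ 0} and ℤ_17^× = {x ∈ ℤ_17 : v_17(x) = 0}. Here v_17(4/53) = v_17(num) − v_17(den) = 0; compare against these criteria.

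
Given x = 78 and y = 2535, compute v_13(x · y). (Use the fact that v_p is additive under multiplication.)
v_13(197730) = 3

v_p(x) = 1 (factor: 78 = 13^1 · 6); v_p(y) = 2 (factor: 2535 = 13^2 · 15). Additivity: v_p(xy) = v_p(x) + v_p(y) = 1 + 2 = 3. (Direct check: xy = 197730 = 13^3 · (90).)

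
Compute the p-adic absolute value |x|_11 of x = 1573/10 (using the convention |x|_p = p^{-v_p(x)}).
|1573/10|_11 = 1/121

Step 1 — compute v_11(x) by factoring powers of 11 out of the numerator and denominator: v_11(1573/10) = 2. Step 2 — apply |x|_p = p^{-v_p(x)} = 11^{-2} = 1/121.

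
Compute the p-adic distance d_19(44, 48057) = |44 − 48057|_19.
d_19(44, 48057) = 1/6859

Step 1 — x − y = 44 − 48057 = -48013. Step 2 — v_19(-48013) = 3 (factor: -48013 = −(19^3 · 7); the sign does not affect v_p). Step 3 — |x − y|_19 = 19^{-3} = 1/6859.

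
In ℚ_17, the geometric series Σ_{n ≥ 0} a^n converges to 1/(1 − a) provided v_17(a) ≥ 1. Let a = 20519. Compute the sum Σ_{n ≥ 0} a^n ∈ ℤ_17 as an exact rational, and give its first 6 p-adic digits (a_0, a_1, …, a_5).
Σ a^n = 1/(1 − a) = -1/20518;  first 6 digits = (1, 0, 3, 4, 9, 7)

v_17(a) = 2 ≥ 1, so the series converges in ℤ_17 to 1/(1 − a) = 1/(1 − 20519) = -1/20518. Expand this rational in ℤ_17: compute digits iteratively via d_i = x_i mod 17, x_{i+1} = (x_i − d_i)/17. The first 6 digits are (1, 0, 3, 4, 9, 7).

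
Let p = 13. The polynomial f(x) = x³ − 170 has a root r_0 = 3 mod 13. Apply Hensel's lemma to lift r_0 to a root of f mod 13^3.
r_2 = 1329 (mod 2197)

Hensel: r_{i+1} = r_i − f(r_i)/f′(r_i) mod 13^{i+2}, where f′(x) = 3x². Iterate:
  r_0 = 3 (mod 13)
  r_1 = 146 (mod 169)
  r_2 = 1329 (mod 2197)
Final: r = 1329 with f(r) ≡ 0 mod 13^3.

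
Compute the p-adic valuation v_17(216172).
v_17(216172) = 3

v_17(n) is the largest exponent k such that 17^k divides n. Factor out: 216172 = 17^3 · 44. (Sign doesn't affect v_p.) So v_17(216172) = 3.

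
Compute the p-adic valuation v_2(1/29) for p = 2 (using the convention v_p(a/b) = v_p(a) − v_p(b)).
v_2(1/29) = 0

Factor powers of 2 from the numerator and denominator of the reduced fraction: 1 = 2^0 · 1 and 29 = 2^0 · 29. Apply v_p(a/b) = v_p(a) − v_p(b): v_2(1/29) = 0 − 0 = 0.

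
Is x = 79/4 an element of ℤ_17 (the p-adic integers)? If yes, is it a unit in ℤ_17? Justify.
x ∈ ℤ_17^× (unit); v_17(x) = 0

ℤ_17 = {x ∈ ℚ_17 : v_17(x) ≥ 0} and ℤ_17^× = {x ∈ ℤ_17 : v_17(x) = 0}. Here v_17(79/4) = v_17(num) − v_17(den) = 0; compare against these criteria.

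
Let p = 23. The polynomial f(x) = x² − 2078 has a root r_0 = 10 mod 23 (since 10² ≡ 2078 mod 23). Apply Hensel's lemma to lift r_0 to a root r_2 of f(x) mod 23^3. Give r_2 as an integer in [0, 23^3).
r_2 = 8520 (mod 12167)

Hensel's recurrence: r_{i+1} = r_i − f(r_i)·(f′(r_i))^{-1} mod 23^{i+2}, with f′(x) = 2x. Iterate:
  r_0 = 10 (mod 23)
  r_1 = 56 (mod 529)
  r_2 = 8520 (mod 12167)
Final: r_2 = 8520, and one checks f(r_2) ≡ 0 mod 23^3.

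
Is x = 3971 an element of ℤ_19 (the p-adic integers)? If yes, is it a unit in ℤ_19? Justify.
x ∈ ℤ_19 but not a unit; v_19(x) = 2 > 0

ℤ_19 = {x ∈ ℚ_19 : v_19(x) ≥ 0} and ℤ_19^× = {x ∈ ℤ_19 : v_19(x) = 0}. Here v_19(3971) = v_19(num) − v_19(den) = 2; compare against these criteria.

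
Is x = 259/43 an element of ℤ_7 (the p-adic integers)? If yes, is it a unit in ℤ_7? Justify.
x ∈ ℤ_7 but not a unit; v_7(x) = 1 > 0

ℤ_7 = {x ∈ ℚ_7 : v_7(x) ≥ 0} and ℤ_7^× = {x ∈ ℤ_7 : v_7(x) = 0}. Here v_7(259/43) = v_7(num) − v_7(den) = 1; compare against these criteria.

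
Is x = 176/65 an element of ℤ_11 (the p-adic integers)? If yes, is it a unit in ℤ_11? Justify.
x ∈ ℤ_11 but not a unit; v_11(x) = 1 > 0

ℤ_11 = {x ∈ ℚ_11 : v_11(x) ≥ 0} and ℤ_11^× = {x ∈ ℤ_11 : v_11(x) = 0}. Here v_11(176/65) = v_11(num) − v_11(den) = 1; compare against these criteria.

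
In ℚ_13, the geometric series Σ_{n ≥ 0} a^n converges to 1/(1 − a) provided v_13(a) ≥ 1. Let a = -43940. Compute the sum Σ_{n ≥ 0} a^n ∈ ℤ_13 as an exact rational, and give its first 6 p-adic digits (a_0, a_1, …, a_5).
Σ a^n = 1/(1 − a) = 1/43941;  first 6 digits = (1, 0, 0, 6, 11, 12)

v_13(a) = 3 ≥ 1, so the series converges in ℤ_13 to 1/(1 − a) = 1/(1 − (-43940)) = 1/43941. Expand this rational in ℤ_13: compute digits iteratively via d_i = x_i mod 13, x_{i+1} = (x_i − d_i)/13. The first 6 digits are (1, 0, 0, 6, 11, 12).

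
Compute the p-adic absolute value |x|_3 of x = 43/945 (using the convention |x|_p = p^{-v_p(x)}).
|43/945|_3 = 27

Step 1 — compute v_3(x) by factoring powers of 3 out of the numerator and denominator: v_3(43/945) = -3. Step 2 — apply |x|_p = p^{-v_p(x)} = 3^{3} = 27.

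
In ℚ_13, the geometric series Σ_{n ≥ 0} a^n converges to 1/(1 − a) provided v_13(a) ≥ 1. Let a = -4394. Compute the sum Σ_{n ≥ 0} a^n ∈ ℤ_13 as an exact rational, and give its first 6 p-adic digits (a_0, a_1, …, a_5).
Σ a^n = 1/(1 − a) = 1/4395;  first 6 digits = (1, 0, 0, 11, 12, 12)

v_13(a) = 3 ≥ 1, so the series converges in ℤ_13 to 1/(1 − a) = 1/(1 − (-4394)) = 1/4395. Expand this rational in ℤ_13: compute digits iteratively via d_i = x_i mod 13, x_{i+1} = (x_i − d_i)/13. The first 6 digits are (1, 0, 0, 11, 12, 12).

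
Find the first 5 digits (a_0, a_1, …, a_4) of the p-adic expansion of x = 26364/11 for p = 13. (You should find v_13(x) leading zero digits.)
(a_0, …, a_4) = (0, 0, 0, 7, 9)

v_13(26364/11) = 3, so a_0 = ... = a_2 = 0. Factor out: x = 13^3 · u with u = 12/11 a unit in ℤ_13. Expand u iteratively via a_{v+i} = u_i mod 13, u_{i+1} = (u_i − a_{v+i})/13:
  u_0 = 12/11;  a_3 = 7;  u_1 = (u_0 − 7)/13 = -5/11
  u_1 = -5/11;  a_4 = 9;  u_2 = (u_1 − 9)/13 = -8/11
Digits: (0, 0, 0, 7, 9).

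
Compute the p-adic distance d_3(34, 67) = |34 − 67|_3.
d_3(34, 67) = 1/3

Step 1 — x − y = 34 − 67 = -33. Step 2 — v_3(-33) = 1 (factor: -33 = −(3^1 · 11); the sign does not affect v_p). Step 3 — |x − y|_3 = 3^{-1} = 1/3.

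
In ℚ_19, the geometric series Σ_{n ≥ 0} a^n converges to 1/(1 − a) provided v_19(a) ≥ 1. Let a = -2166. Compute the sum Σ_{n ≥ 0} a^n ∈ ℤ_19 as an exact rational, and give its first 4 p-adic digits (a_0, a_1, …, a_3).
Σ a^n = 1/(1 − a) = 1/2167;  first 4 digits = (1, 0, 13, 18)

v_19(a) = 2 ≥ 1, so the series converges in ℤ_19 to 1/(1 − a) = 1/(1 − (-2166)) = 1/2167. Expand this rational in ℤ_19: compute digits iteratively via d_i = x_i mod 19, x_{i+1} = (x_i − d_i)/19. The first 4 digits are (1, 0, 13, 18).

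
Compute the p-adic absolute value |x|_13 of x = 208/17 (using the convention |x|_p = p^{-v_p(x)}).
|208/17|_13 = 1/13

Step 1 — compute v_13(x) by factoring powers of 13 out of the numerator and denominator: v_13(208/17) = 1. Step 2 — apply |x|_p = p^{-v_p(x)} = 13^{-1} = 1/13.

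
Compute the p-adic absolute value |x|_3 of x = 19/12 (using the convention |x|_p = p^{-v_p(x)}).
|19/12|_3 = 3

Step 1 — compute v_3(x) by factoring powers of 3 out of the numerator and denominator: v_3(19/12) = -1. Step 2 — apply |x|_p = p^{-v_p(x)} = 3^{1} = 3.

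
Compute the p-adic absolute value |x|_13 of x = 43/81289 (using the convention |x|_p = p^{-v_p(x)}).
|43/81289|_13 = 2197

Step 1 — compute v_13(x) by factoring powers of 13 out of the numerator and denominator: v_13(43/81289) = -3. Step 2 — apply |x|_p = p^{-v_p(x)} = 13^{3} = 2197.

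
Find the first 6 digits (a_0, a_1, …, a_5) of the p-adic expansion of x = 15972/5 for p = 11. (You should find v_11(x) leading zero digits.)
(a_0, …, a_5) = (0, 0, 0, 9, 6, 6)

v_11(15972/5) = 3, so a_0 = ... = a_2 = 0. Factor out: x = 11^3 · u with u = 12/5 a unit in ℤ_11. Expand u iteratively via a_{v+i} = u_i mod 11, u_{i+1} = (u_i − a_{v+i})/11:
  u_0 = 12/5;  a_3 = 9;  u_1 = (u_0 − 9)/11 = -3/5
  u_1 = -3/5;  a_4 = 6;  u_2 = (u_1 − 6)/11 = -3/5
  u_2 = -3/5;  a_5 = 6;  u_3 = (u_2 − 6)/11 = -3/5
Digits: (0, 0, 0, 9, 6, 6).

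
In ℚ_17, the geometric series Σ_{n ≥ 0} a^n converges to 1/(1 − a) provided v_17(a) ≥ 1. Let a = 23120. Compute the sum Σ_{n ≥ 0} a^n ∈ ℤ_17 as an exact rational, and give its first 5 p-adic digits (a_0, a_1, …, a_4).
Σ a^n = 1/(1 − a) = -1/23119;  first 5 digits = (1, 0, 12, 4, 8)

v_17(a) = 2 ≥ 1, so the series converges in ℤ_17 to 1/(1 − a) = 1/(1 − 23120) = -1/23119. Expand this rational in ℤ_17: compute digits iteratively via d_i = x_i mod 17, x_{i+1} = (x_i − d_i)/17. The first 5 digits are (1, 0, 12, 4, 8).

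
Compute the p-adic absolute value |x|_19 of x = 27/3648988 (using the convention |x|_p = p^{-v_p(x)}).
|27/3648988|_19 = 130321

Step 1 — compute v_19(x) by factoring powers of 19 out of the numerator and denominator: v_19(27/3648988) = -4. Step 2 — apply |x|_p = p^{-v_p(x)} = 19^{4} = 130321.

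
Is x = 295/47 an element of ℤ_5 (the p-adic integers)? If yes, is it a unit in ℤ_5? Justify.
x ∈ ℤ_5 but not a unit; v_5(x) = 1 > 0

ℤ_5 = {x ∈ ℚ_5 : v_5(x) ≥ 0} and ℤ_5^× = {x ∈ ℤ_5 : v_5(x) = 0}. Here v_5(295/47) = v_5(num) − v_5(den) = 1; compare against these criteria.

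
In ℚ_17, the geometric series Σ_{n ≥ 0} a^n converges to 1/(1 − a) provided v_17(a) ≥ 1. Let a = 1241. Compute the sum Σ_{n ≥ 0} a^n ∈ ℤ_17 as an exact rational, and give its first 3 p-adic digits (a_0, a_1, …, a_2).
Σ a^n = 1/(1 − a) = -1/1240;  first 3 digits = (1, 5, 12)

v_17(a) = 1 ≥ 1, so the series converges in ℤ_17 to 1/(1 − a) = 1/(1 − 1241) = -1/1240. Expand this rational in ℤ_17: compute digits iteratively via d_i = x_i mod 17, x_{i+1} = (x_i − d_i)/17. The first 3 digits are (1, 5, 12).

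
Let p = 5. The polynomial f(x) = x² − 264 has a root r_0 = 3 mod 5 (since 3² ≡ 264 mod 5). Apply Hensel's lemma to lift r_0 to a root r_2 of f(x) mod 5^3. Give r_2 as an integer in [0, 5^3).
r_2 = 83 (mod 125)

Hensel's recurrence: r_{i+1} = r_i − f(r_i)·(f′(r_i))^{-1} mod 5^{i+2}, with f′(x) = 2x. Iterate:
  r_0 = 3 (mod 5)
  r_1 = 8 (mod 25)
  r_2 = 83 (mod 125)
Final: r_2 = 83, and one checks f(r_2) ≡ 0 mod 5^3.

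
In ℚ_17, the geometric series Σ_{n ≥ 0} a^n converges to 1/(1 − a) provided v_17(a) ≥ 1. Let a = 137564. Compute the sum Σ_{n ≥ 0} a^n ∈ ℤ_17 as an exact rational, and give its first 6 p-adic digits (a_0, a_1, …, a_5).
Σ a^n = 1/(1 − a) = -1/137563;  first 6 digits = (1, 0, 0, 11, 1, 0)

v_17(a) = 3 ≥ 1, so the series converges in ℤ_17 to 1/(1 − a) = 1/(1 − 137564) = -1/137563. Expand this rational in ℤ_17: compute digits iteratively via d_i = x_i mod 17, x_{i+1} = (x_i − d_i)/17. The first 6 digits are (1, 0, 0, 11, 1, 0).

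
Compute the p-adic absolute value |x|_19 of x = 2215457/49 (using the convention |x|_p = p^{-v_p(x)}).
|2215457/49|_19 = 1/130321

Step 1 — compute v_19(x) by factoring powers of 19 out of the numerator and denominator: v_19(2215457/49) = 4. Step 2 — apply |x|_p = p^{-v_p(x)} = 19^{-4} = 1/130321.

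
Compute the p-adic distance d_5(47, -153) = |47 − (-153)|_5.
d_5(47, -153) = 1/25

Step 1 — x − y = 47 − (-153) = 200. Step 2 — v_5(200) = 2 (factor: 200 = (5^2 · 8); the sign does not affect v_p). Step 3 — |x − y|_5 = 5^{-2} = 1/25.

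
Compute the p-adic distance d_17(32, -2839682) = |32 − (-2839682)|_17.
d_17(32, -2839682) = 1/1419857

Step 1 — x − y = 32 − (-2839682) = 2839714. Step 2 — v_17(2839714) = 5 (factor: 2839714 = (17^5 · 2); the sign does not affect v_p). Step 3 — |x − y|_17 = 17^{-5} = 1/1419857.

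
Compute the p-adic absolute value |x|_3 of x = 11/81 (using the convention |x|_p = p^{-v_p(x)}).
|11/81|_3 = 81

Step 1 — compute v_3(x) by factoring powers of 3 out of the numerator and denominator: v_3(11/81) = -4. Step 2 — apply |x|_p = p^{-v_p(x)} = 3^{4} = 81.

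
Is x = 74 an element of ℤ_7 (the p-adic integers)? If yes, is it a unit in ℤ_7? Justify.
x ∈ ℤ_7^× (unit); v_7(x) = 0

ℤ_7 = {x ∈ ℚ_7 : v_7(x) ≥ 0} and ℤ_7^× = {x ∈ ℤ_7 : v_7(x) = 0}. Here v_7(74) = v_7(num) − v_7(den) = 0; compare against these criteria.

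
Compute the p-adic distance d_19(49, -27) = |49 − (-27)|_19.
d_19(49, -27) = 1/19

Step 1 — x − y = 49 − (-27) = 76. Step 2 — v_19(76) = 1 (factor: 76 = (19^1 · 4); the sign does not affect v_p). Step 3 — |x − y|_19 = 19^{-1} = 1/19.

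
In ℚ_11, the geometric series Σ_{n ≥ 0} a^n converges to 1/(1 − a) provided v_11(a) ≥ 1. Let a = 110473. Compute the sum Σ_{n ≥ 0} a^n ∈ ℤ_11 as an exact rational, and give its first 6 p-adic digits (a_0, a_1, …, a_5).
Σ a^n = 1/(1 − a) = -1/110472;  first 6 digits = (1, 0, 0, 6, 7, 0)

v_11(a) = 3 ≥ 1, so the series converges in ℤ_11 to 1/(1 − a) = 1/(1 − 110473) = -1/110472. Expand this rational in ℤ_11: compute digits iteratively via d_i = x_i mod 11, x_{i+1} = (x_i − d_i)/11. The first 6 digits are (1, 0, 0, 6, 7, 0).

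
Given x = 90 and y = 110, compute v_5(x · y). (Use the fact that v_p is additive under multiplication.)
v_5(9900) = 2

v_p(x) = 1 (factor: 90 = 5^1 · 18); v_p(y) = 1 (factor: 110 = 5^1 · 22). Additivity: v_p(xy) = v_p(x) + v_p(y) = 1 + 1 = 2. (Direct check: xy = 9900 = 5^2 · (396).)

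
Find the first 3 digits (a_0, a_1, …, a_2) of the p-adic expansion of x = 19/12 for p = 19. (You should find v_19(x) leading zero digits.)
(a_0, …, a_2) = (0, 8, 17)

v_19(19/12) = 1, so a_0 = ... = a_0 = 0. Factor out: x = 19^1 · u with u = 1/12 a unit in ℤ_19. Expand u iteratively via a_{v+i} = u_i mod 19, u_{i+1} = (u_i − a_{v+i})/19:
  u_0 = 1/12;  a_1 = 8;  u_1 = (u_0 − 8)/19 = -5/12
  u_1 = -5/12;  a_2 = 17;  u_2 = (u_1 − 17)/19 = -11/12
Digits: (0, 8, 17).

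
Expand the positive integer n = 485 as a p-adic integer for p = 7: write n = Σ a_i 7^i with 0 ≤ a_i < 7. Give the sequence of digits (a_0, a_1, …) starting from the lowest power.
(a_0, a_1, …) = (2, 6, 2, 1)

Repeated division by 7 gives the digits low-to-high: 485 = 2 + 6·7^1 + 2·7^2 + 1·7^3. Digit sequence: (2, 6, 2, 1).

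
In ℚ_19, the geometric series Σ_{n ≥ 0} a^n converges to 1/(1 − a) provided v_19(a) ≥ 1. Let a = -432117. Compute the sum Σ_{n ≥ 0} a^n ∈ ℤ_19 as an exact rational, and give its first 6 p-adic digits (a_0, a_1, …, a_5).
Σ a^n = 1/(1 − a) = 1/432118;  first 6 digits = (1, 0, 0, 13, 15, 18)

v_19(a) = 3 ≥ 1, so the series converges in ℤ_19 to 1/(1 − a) = 1/(1 − (-432117)) = 1/432118. Expand this rational in ℤ_19: compute digits iteratively via d_i = x_i mod 19, x_{i+1} = (x_i − d_i)/19. The first 6 digits are (1, 0, 0, 13, 15, 18).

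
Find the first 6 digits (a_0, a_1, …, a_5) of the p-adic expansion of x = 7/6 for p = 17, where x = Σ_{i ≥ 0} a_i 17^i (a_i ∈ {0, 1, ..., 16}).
(a_0, …, a_5) = (4, 14, 2, 14, 2, 14)

v_17(7/6) = 0 (numerator and denominator both coprime to 17), so x ∈ ℤ_17^×. Compute digits iteratively via a_i = x_i mod 17, x_{i+1} = (x_i − a_i)/17, with x_0 = x:
  x_0 = 7/6;  a_0 = 4;  x_1 = (x_0 − 4)/17 = -1/6
  x_1 = -1/6;  a_1 = 14;  x_2 = (x_1 − 14)/17 = -5/6
  x_2 = -5/6;  a_2 = 2;  x_3 = (x_2 − 2)/17 = -1/6
  x_3 = -1/6;  a_3 = 14;  x_4 = (x_3 − 14)/17 = -5/6
  x_4 = -5/6;  a_4 = 2;  x_5 = (x_4 − 2)/17 = -1/6
  x_5 = -1/6;  a_5 = 14;  x_6 = (x_5 − 14)/17 = -5/6
Digits: (4, 14, 2, 14, 2, 14).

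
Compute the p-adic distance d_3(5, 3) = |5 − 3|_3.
d_3(5, 3) = 1

Step 1 — x − y = 5 − 3 = 2. Step 2 — v_3(2) = 0 (factor: 2 = (3^0 · 2); the sign does not affect v_p). Step 3 — |x − y|_3 = 3^{0} = 1.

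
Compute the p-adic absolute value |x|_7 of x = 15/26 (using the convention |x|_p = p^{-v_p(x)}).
|15/26|_7 = 1

Step 1 — compute v_7(x) by factoring powers of 7 out of the numerator and denominator: v_7(15/26) = 0. Step 2 — apply |x|_p = p^{-v_p(x)} = 7^{0} = 1.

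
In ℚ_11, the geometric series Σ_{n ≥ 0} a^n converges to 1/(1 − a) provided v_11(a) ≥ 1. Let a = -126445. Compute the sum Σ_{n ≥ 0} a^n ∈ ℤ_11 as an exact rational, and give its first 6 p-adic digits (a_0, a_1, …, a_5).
Σ a^n = 1/(1 − a) = 1/126446;  first 6 digits = (1, 0, 0, 4, 2, 10)

v_11(a) = 3 ≥ 1, so the series converges in ℤ_11 to 1/(1 − a) = 1/(1 − (-126445)) = 1/126446. Expand this rational in ℤ_11: compute digits iteratively via d_i = x_i mod 11, x_{i+1} = (x_i − d_i)/11. The first 6 digits are (1, 0, 0, 4, 2, 10).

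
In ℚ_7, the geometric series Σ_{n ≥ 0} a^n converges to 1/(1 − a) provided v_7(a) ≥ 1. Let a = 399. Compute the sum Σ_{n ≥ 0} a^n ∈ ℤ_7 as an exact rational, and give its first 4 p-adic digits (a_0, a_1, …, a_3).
Σ a^n = 1/(1 − a) = -1/398;  first 4 digits = (1, 1, 2, 4)

v_7(a) = 1 ≥ 1, so the series converges in ℤ_7 to 1/(1 − a) = 1/(1 − 399) = -1/398. Expand this rational in ℤ_7: compute digits iteratively via d_i = x_i mod 7, x_{i+1} = (x_i − d_i)/7. The first 4 digits are (1, 1, 2, 4).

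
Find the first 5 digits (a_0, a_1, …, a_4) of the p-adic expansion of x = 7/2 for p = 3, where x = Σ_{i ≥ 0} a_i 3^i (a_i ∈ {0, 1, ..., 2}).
(a_0, …, a_4) = (2, 2, 1, 1, 1)

v_3(7/2) = 0 (numerator and denominator both coprime to 3), so x ∈ ℤ_3^×. Compute digits iteratively via a_i = x_i mod 3, x_{i+1} = (x_i − a_i)/3, with x_0 = x:
  x_0 = 7/2;  a_0 = 2;  x_1 = (x_0 − 2)/3 = 1/2
  x_1 = 1/2;  a_1 = 2;  x_2 = (x_1 − 2)/3 = -1/2
  x_2 = -1/2;  a_2 = 1;  x_3 = (x_2 − 1)/3 = -1/2
  x_3 = -1/2;  a_3 = 1;  x_4 = (x_3 − 1)/3 = -1/2
  x_4 = -1/2;  a_4 = 1;  x_5 = (x_4 − 1)/3 = -1/2
Digits: (2, 2, 1, 1, 1).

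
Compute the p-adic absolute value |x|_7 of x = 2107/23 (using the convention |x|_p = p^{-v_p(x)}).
|2107/23|_7 = 1/49

Step 1 — compute v_7(x) by factoring powers of 7 out of the numerator and denominator: v_7(2107/23) = 2. Step 2 — apply |x|_p = p^{-v_p(x)} = 7^{-2} = 1/49.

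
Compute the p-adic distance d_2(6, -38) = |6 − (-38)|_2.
d_2(6, -38) = 1/4

Step 1 — x − y = 6 − (-38) = 44. Step 2 — v_2(44) = 2 (factor: 44 = (2^2 · 11); the sign does not affect v_p). Step 3 — |x − y|_2 = 2^{-2} = 1/4.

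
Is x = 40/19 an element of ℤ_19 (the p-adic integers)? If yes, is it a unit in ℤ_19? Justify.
x ∉ ℤ_19 (v_19(x) = -1 < 0)

ℤ_19 = {x ∈ ℚ_19 : v_19(x) ≥ 0} and ℤ_19^× = {x ∈ ℤ_19 : v_19(x) = 0}. Here v_19(40/19) = v_19(num) − v_19(den) = -1; compare against these criteria.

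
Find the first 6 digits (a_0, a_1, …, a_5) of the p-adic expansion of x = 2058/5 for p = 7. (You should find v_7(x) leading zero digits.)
(a_0, …, a_5) = (0, 0, 0, 4, 1, 4)

v_7(2058/5) = 3, so a_0 = ... = a_2 = 0. Factor out: x = 7^3 · u with u = 6/5 a unit in ℤ_7. Expand u iteratively via a_{v+i} = u_i mod 7, u_{i+1} = (u_i − a_{v+i})/7:
  u_0 = 6/5;  a_3 = 4;  u_1 = (u_0 − 4)/7 = -2/5
  u_1 = -2/5;  a_4 = 1;  u_2 = (u_1 − 1)/7 = -1/5
  u_2 = -1/5;  a_5 = 4;  u_3 = (u_2 − 4)/7 = -3/5
Digits: (0, 0, 0, 4, 1, 4).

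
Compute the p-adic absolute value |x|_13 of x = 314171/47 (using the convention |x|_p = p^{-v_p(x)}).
|314171/47|_13 = 1/28561

Step 1 — compute v_13(x) by factoring powers of 13 out of the numerator and denominator: v_13(314171/47) = 4. Step 2 — apply |x|_p = p^{-v_p(x)} = 13^{-4} = 1/28561.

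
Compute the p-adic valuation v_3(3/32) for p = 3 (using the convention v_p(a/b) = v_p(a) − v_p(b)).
v_3(3/32) = 1

Factor powers of 3 from the numerator and denominator of the reduced fraction: 3 = 3^1 · 1 and 32 = 3^0 · 32. Apply v_p(a/b) = v_p(a) − v_p(b): v_3(3/32) = 1 − 0 = 1.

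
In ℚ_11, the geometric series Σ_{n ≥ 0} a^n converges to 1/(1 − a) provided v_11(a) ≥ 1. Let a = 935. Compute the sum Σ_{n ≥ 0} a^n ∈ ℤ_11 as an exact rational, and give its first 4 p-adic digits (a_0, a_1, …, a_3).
Σ a^n = 1/(1 − a) = -1/934;  first 4 digits = (1, 8, 5, 3)

v_11(a) = 1 ≥ 1, so the series converges in ℤ_11 to 1/(1 − a) = 1/(1 − 935) = -1/934. Expand this rational in ℤ_11: compute digits iteratively via d_i = x_i mod 11, x_{i+1} = (x_i − d_i)/11. The first 4 digits are (1, 8, 5, 3).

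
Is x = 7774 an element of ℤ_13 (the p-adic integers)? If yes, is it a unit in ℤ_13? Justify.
x ∈ ℤ_13 but not a unit; v_13(x) = 2 > 0

ℤ_13 = {x ∈ ℚ_13 : v_13(x) ≥ 0} and ℤ_13^× = {x ∈ ℤ_13 : v_13(x) = 0}. Here v_13(7774) = v_13(num) − v_13(den) = 2; compare against these criteria.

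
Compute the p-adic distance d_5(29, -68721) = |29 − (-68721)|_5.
d_5(29, -68721) = 1/3125

Step 1 — x − y = 29 − (-68721) = 68750. Step 2 — v_5(68750) = 5 (factor: 68750 = (5^5 · 22); the sign does not affect v_p). Step 3 — |x − y|_5 = 5^{-5} = 1/3125.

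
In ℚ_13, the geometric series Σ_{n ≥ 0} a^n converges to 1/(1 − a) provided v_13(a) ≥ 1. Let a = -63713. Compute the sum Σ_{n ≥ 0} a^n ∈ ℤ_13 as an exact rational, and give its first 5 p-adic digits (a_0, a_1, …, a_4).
Σ a^n = 1/(1 − a) = 1/63714;  first 5 digits = (1, 0, 0, 10, 10)

v_13(a) = 3 ≥ 1, so the series converges in ℤ_13 to 1/(1 − a) = 1/(1 − (-63713)) = 1/63714. Expand this rational in ℤ_13: compute digits iteratively via d_i = x_i mod 13, x_{i+1} = (x_i − d_i)/13. The first 5 digits are (1, 0, 0, 10, 10).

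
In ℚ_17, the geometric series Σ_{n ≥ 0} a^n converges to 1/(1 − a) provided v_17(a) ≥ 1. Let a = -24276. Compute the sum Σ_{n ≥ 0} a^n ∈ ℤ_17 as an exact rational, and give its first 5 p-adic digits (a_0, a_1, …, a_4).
Σ a^n = 1/(1 − a) = 1/24277;  first 5 digits = (1, 0, 1, 12, 0)

v_17(a) = 2 ≥ 1, so the series converges in ℤ_17 to 1/(1 − a) = 1/(1 − (-24276)) = 1/24277. Expand this rational in ℤ_17: compute digits iteratively via d_i = x_i mod 17, x_{i+1} = (x_i − d_i)/17. The first 5 digits are (1, 0, 1, 12, 0).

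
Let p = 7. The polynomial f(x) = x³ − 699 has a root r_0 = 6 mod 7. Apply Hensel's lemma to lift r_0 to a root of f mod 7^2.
r_1 = 20 (mod 49)

Hensel: r_{i+1} = r_i − f(r_i)/f′(r_i) mod 7^{i+2}, where f′(x) = 3x². Iterate:
  r_0 = 6 (mod 7)
  r_1 = 20 (mod 49)
Final: r = 20 with f(r) ≡ 0 mod 7^2.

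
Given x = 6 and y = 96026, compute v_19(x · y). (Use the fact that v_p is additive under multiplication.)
v_19(576156) = 3

v_p(x) = 0 (factor: 6 = 19^0 · 6); v_p(y) = 3 (factor: 96026 = 19^3 · 14). Additivity: v_p(xy) = v_p(x) + v_p(y) = 0 + 3 = 3. (Direct check: xy = 576156 = 19^3 · (84).)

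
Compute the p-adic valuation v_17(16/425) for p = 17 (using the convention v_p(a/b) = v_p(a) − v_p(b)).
v_17(16/425) = -1

Factor powers of 17 from the numerator and denominator of the reduced fraction: 16 = 17^0 · 16 and 425 = 17^1 · 25. Apply v_p(a/b) = v_p(a) − v_p(b): v_17(16/425) = 0 − 1 = -1.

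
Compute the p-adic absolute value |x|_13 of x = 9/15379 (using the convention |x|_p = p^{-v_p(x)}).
|9/15379|_13 = 2197

Step 1 — compute v_13(x) by factoring powers of 13 out of the numerator and denominator: v_13(9/15379) = -3. Step 2 — apply |x|_p = p^{-v_p(x)} = 13^{3} = 2197.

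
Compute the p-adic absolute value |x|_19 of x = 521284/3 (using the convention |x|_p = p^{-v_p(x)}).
|521284/3|_19 = 1/130321

Step 1 — compute v_19(x) by factoring powers of 19 out of the numerator and denominator: v_19(521284/3) = 4. Step 2 — apply |x|_p = p^{-v_p(x)} = 19^{-4} = 1/130321.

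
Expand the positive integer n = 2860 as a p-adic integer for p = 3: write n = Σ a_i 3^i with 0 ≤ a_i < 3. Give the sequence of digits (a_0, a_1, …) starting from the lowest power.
(a_0, a_1, …) = (1, 2, 2, 0, 2, 2, 0, 1)

Repeated division by 3 gives the digits low-to-high: 2860 = 1 + 2·3^1 + 2·3^2 + 2·3^4 + 2·3^5 + 1·3^7. Digit sequence: (1, 2, 2, 0, 2, 2, 0, 1).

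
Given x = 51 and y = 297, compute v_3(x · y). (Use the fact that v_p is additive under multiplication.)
v_3(15147) = 4

v_p(x) = 1 (factor: 51 = 3^1 · 17); v_p(y) = 3 (factor: 297 = 3^3 · 11). Additivity: v_p(xy) = v_p(x) + v_p(y) = 1 + 3 = 4. (Direct check: xy = 15147 = 3^4 · (187).)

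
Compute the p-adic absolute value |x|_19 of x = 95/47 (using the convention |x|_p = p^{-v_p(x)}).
|95/47|_19 = 1/19

Step 1 — compute v_19(x) by factoring powers of 19 out of the numerator and denominator: v_19(95/47) = 1. Step 2 — apply |x|_p = p^{-v_p(x)} = 19^{-1} = 1/19.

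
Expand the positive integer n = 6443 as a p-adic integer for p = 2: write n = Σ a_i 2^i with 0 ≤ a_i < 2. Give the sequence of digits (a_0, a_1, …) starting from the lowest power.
(a_0, a_1, …) = (1, 1, 0, 1, 0, 1, 0, 0, 1, 0, 0, 1, 1)

Repeated division by 2 gives the digits low-to-high: 6443 = 1 + 1·2^1 + 1·2^3 + 1·2^5 + 1·2^8 + 1·2^11 + 1·2^12. Digit sequence: (1, 1, 0, 1, 0, 1, 0, 0, 1, 0, 0, 1, 1).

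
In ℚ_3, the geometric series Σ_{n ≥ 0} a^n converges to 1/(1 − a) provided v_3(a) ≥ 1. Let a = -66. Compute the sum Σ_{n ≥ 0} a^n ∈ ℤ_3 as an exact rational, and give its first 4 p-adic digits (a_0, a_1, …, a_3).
Σ a^n = 1/(1 − a) = 1/67;  first 4 digits = (1, 2, 2, 1)

v_3(a) = 1 ≥ 1, so the series converges in ℤ_3 to 1/(1 − a) = 1/(1 − (-66)) = 1/67. Expand this rational in ℤ_3: compute digits iteratively via d_i = x_i mod 3, x_{i+1} = (x_i − d_i)/3. The first 4 digits are (1, 2, 2, 1).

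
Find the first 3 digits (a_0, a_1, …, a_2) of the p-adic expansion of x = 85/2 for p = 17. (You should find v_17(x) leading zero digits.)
(a_0, …, a_2) = (0, 11, 8)

v_17(85/2) = 1, so a_0 = ... = a_0 = 0. Factor out: x = 17^1 · u with u = 5/2 a unit in ℤ_17. Expand u iteratively via a_{v+i} = u_i mod 17, u_{i+1} = (u_i − a_{v+i})/17:
  u_0 = 5/2;  a_1 = 11;  u_1 = (u_0 − 11)/17 = -1/2
  u_1 = -1/2;  a_2 = 8;  u_2 = (u_1 − 8)/17 = -1/2
Digits: (0, 11, 8).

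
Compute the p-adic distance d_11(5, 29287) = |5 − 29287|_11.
d_11(5, 29287) = 1/14641

Step 1 — x − y = 5 − 29287 = -29282. Step 2 — v_11(-29282) = 4 (factor: -29282 = −(11^4 · 2); the sign does not affect v_p). Step 3 — |x − y|_11 = 11^{-4} = 1/14641.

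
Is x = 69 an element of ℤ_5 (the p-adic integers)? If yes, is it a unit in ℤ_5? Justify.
x ∈ ℤ_5^× (unit); v_5(x) = 0

ℤ_5 = {x ∈ ℚ_5 : v_5(x) ≥ 0} and ℤ_5^× = {x ∈ ℤ_5 : v_5(x) = 0}. Here v_5(69) = v_5(num) − v_5(den) = 0; compare against these criteria.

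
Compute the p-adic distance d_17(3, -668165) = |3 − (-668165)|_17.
d_17(3, -668165) = 1/83521

Step 1 — x − y = 3 − (-668165) = 668168. Step 2 — v_17(668168) = 4 (factor: 668168 = (17^4 · 8); the sign does not affect v_p). Step 3 — |x − y|_17 = 17^{-4} = 1/83521.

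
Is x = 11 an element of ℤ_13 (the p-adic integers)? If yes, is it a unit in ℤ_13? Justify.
x ∈ ℤ_13^× (unit); v_13(x) = 0

ℤ_13 = {x ∈ ℚ_13 : v_13(x) ≥ 0} and ℤ_13^× = {x ∈ ℤ_13 : v_13(x) = 0}. Here v_13(11) = v_13(num) − v_13(den) = 0; compare against these criteria.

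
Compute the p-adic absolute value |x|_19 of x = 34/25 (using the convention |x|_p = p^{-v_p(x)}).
|34/25|_19 = 1

Step 1 — compute v_19(x) by factoring powers of 19 out of the numerator and denominator: v_19(34/25) = 0. Step 2 — apply |x|_p = p^{-v_p(x)} = 19^{0} = 1.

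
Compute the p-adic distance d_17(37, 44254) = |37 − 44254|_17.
d_17(37, 44254) = 1/4913

Step 1 — x − y = 37 − 44254 = -44217. Step 2 — v_17(-44217) = 3 (factor: -44217 = −(17^3 · 9); the sign does not affect v_p). Step 3 — |x − y|_17 = 17^{-3} = 1/4913.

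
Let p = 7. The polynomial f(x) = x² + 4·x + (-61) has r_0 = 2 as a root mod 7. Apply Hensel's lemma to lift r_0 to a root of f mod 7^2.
r_1 = 2 (mod 49)

Hensel: r_{i+1} = r_i − f(r_i)·(f′(r_i))^{-1} mod 7^{i+2}, f′(x) = 2x + 4. Iterate:
  r_0 = 2 (mod 7)
  r_1 = 2 (mod 49)
Final: r = 2 satisfies f(r) ≡ 0 mod 7^2.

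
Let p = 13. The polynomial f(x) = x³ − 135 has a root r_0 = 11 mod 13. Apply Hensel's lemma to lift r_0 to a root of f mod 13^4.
r_3 = 4925 (mod 28561)

Hensel: r_{i+1} = r_i − f(r_i)/f′(r_i) mod 13^{i+2}, where f′(x) = 3x². Iterate:
  r_0 = 11 (mod 13)
  r_1 = 24 (mod 169)
  r_2 = 531 (mod 2197)
  r_3 = 4925 (mod 28561)
Final: r = 4925 with f(r) ≡ 0 mod 13^4.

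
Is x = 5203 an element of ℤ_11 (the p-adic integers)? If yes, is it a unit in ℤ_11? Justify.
x ∈ ℤ_11 but not a unit; v_11(x) = 2 > 0

ℤ_11 = {x ∈ ℚ_11 : v_11(x) ≥ 0} and ℤ_11^× = {x ∈ ℤ_11 : v_11(x) = 0}. Here v_11(5203) = v_11(num) − v_11(den) = 2; compare against these criteria.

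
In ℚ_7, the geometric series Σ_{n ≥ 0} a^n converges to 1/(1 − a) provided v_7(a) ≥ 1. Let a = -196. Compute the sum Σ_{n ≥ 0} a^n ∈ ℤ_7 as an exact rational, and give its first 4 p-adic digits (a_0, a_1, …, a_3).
Σ a^n = 1/(1 − a) = 1/197;  first 4 digits = (1, 0, 3, 6)

v_7(a) = 2 ≥ 1, so the series converges in ℤ_7 to 1/(1 − a) = 1/(1 − (-196)) = 1/197. Expand this rational in ℤ_7: compute digits iteratively via d_i = x_i mod 7, x_{i+1} = (x_i − d_i)/7. The first 4 digits are (1, 0, 3, 6).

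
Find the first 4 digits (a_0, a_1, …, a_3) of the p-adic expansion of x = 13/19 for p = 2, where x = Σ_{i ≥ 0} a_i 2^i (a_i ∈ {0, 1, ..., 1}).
(a_0, …, a_3) = (1, 1, 1, 1)

v_2(13/19) = 0 (numerator and denominator both coprime to 2), so x ∈ ℤ_2^×. Compute digits iteratively via a_i = x_i mod 2, x_{i+1} = (x_i − a_i)/2, with x_0 = x:
  x_0 = 13/19;  a_0 = 1;  x_1 = (x_0 − 1)/2 = -3/19
  x_1 = -3/19;  a_1 = 1;  x_2 = (x_1 − 1)/2 = -11/19
  x_2 = -11/19;  a_2 = 1;  x_3 = (x_2 − 1)/2 = -15/19
  x_3 = -15/19;  a_3 = 1;  x_4 = (x_3 − 1)/2 = -17/19
Digits: (1, 1, 1, 1).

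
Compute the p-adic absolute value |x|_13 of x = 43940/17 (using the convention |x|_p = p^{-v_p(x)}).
|43940/17|_13 = 1/2197

Step 1 — compute v_13(x) by factoring powers of 13 out of the numerator and denominator: v_13(43940/17) = 3. Step 2 — apply |x|_p = p^{-v_p(x)} = 13^{-3} = 1/2197.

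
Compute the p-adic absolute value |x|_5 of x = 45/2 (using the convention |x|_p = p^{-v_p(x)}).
|45/2|_5 = 1/5

Step 1 — compute v_5(x) by factoring powers of 5 out of the numerator and denominator: v_5(45/2) = 1. Step 2 — apply |x|_p = p^{-v_p(x)} = 5^{-1} = 1/5.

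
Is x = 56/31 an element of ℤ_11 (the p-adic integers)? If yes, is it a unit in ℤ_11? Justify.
x ∈ ℤ_11^× (unit); v_11(x) = 0

ℤ_11 = {x ∈ ℚ_11 : v_11(x) ≥ 0} and ℤ_11^× = {x ∈ ℤ_11 : v_11(x) = 0}. Here v_11(56/31) = v_11(num) − v_11(den) = 0; compare against these criteria.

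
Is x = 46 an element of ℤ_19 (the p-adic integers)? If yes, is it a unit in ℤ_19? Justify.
x ∈ ℤ_19^× (unit); v_19(x) = 0

ℤ_19 = {x ∈ ℚ_19 : v_19(x) ≥ 0} and ℤ_19^× = {x ∈ ℤ_19 : v_19(x) = 0}. Here v_19(46) = v_19(num) − v_19(den) = 0; compare against these criteria.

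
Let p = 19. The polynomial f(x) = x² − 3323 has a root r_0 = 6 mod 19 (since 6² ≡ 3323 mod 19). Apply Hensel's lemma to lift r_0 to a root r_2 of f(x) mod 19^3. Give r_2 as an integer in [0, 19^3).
r_2 = 5725 (mod 6859)

Hensel's recurrence: r_{i+1} = r_i − f(r_i)·(f′(r_i))^{-1} mod 19^{i+2}, with f′(x) = 2x. Iterate:
  r_0 = 6 (mod 19)
  r_1 = 310 (mod 361)
  r_2 = 5725 (mod 6859)
Final: r_2 = 5725, and one checks f(r_2) ≡ 0 mod 19^3.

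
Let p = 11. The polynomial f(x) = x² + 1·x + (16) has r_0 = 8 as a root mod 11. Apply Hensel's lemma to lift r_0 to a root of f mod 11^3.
r_2 = 921 (mod 1331)

Hensel: r_{i+1} = r_i − f(r_i)·(f′(r_i))^{-1} mod 11^{i+2}, f′(x) = 2x + 1. Iterate:
  r_0 = 8 (mod 11)
  r_1 = 74 (mod 121)
  r_2 = 921 (mod 1331)
Final: r = 921 satisfies f(r) ≡ 0 mod 11^3.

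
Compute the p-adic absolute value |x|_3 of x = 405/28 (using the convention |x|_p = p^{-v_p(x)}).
|405/28|_3 = 1/81

Step 1 — compute v_3(x) by factoring powers of 3 out of the numerator and denominator: v_3(405/28) = 4. Step 2 — apply |x|_p = p^{-v_p(x)} = 3^{-4} = 1/81.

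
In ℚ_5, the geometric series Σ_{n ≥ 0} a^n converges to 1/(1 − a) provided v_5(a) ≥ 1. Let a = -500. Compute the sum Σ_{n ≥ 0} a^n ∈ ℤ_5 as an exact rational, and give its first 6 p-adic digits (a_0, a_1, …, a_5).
Σ a^n = 1/(1 − a) = 1/501;  first 6 digits = (1, 0, 0, 1, 4, 4)

v_5(a) = 3 ≥ 1, so the series converges in ℤ_5 to 1/(1 − a) = 1/(1 − (-500)) = 1/501. Expand this rational in ℤ_5: compute digits iteratively via d_i = x_i mod 5, x_{i+1} = (x_i − d_i)/5. The first 6 digits are (1, 0, 0, 1, 4, 4).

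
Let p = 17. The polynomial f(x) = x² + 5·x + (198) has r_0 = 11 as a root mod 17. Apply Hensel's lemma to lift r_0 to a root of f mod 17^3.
r_2 = 4771 (mod 4913)

Hensel: r_{i+1} = r_i − f(r_i)·(f′(r_i))^{-1} mod 17^{i+2}, f′(x) = 2x + 5. Iterate:
  r_0 = 11 (mod 17)
  r_1 = 147 (mod 289)
  r_2 = 4771 (mod 4913)
Final: r = 4771 satisfies f(r) ≡ 0 mod 17^3.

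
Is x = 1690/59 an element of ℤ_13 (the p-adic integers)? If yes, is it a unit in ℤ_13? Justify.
x ∈ ℤ_13 but not a unit; v_13(x) = 2 > 0

ℤ_13 = {x ∈ ℚ_13 : v_13(x) ≥ 0} and ℤ_13^× = {x ∈ ℤ_13 : v_13(x) = 0}. Here v_13(1690/59) = v_13(num) − v_13(den) = 2; compare against these criteria.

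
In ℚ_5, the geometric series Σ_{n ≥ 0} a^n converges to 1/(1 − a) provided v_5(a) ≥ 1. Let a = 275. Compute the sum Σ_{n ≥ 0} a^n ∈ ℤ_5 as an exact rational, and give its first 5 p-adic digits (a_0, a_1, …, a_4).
Σ a^n = 1/(1 − a) = -1/274;  first 5 digits = (1, 0, 1, 2, 1)

v_5(a) = 2 ≥ 1, so the series converges in ℤ_5 to 1/(1 − a) = 1/(1 − 275) = -1/274. Expand this rational in ℤ_5: compute digits iteratively via d_i = x_i mod 5, x_{i+1} = (x_i − d_i)/5. The first 5 digits are (1, 0, 1, 2, 1).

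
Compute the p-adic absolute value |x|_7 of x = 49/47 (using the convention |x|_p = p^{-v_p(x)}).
|49/47|_7 = 1/49

Step 1 — compute v_7(x) by factoring powers of 7 out of the numerator and denominator: v_7(49/47) = 2. Step 2 — apply |x|_p = p^{-v_p(x)} = 7^{-2} = 1/49.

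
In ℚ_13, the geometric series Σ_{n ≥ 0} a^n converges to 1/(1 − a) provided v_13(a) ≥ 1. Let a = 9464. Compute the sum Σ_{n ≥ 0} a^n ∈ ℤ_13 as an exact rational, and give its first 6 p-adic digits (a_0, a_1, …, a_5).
Σ a^n = 1/(1 − a) = -1/9463;  first 6 digits = (1, 0, 4, 4, 3, 7)

v_13(a) = 2 ≥ 1, so the series converges in ℤ_13 to 1/(1 − a) = 1/(1 − 9464) = -1/9463. Expand this rational in ℤ_13: compute digits iteratively via d_i = x_i mod 13, x_{i+1} = (x_i − d_i)/13. The first 6 digits are (1, 0, 4, 4, 3, 7).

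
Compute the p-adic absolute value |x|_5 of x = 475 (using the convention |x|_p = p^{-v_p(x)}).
|475|_5 = 1/25

Step 1 — compute v_5(x) by factoring powers of 5 out of the numerator and denominator: v_5(475) = 2. Step 2 — apply |x|_p = p^{-v_p(x)} = 5^{-2} = 1/25.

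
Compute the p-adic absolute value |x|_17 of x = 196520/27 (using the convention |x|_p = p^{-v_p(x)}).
|196520/27|_17 = 1/4913

Step 1 — compute v_17(x) by factoring powers of 17 out of the numerator and denominator: v_17(196520/27) = 3. Step 2 — apply |x|_p = p^{-v_p(x)} = 17^{-3} = 1/4913.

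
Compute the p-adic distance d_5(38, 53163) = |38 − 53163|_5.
d_5(38, 53163) = 1/3125

Step 1 — x − y = 38 − 53163 = -53125. Step 2 — v_5(-53125) = 5 (factor: -53125 = −(5^5 · 17); the sign does not affect v_p). Step 3 — |x − y|_5 = 5^{-5} = 1/3125.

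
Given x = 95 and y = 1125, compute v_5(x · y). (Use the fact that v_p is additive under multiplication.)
v_5(106875) = 4

v_p(x) = 1 (factor: 95 = 5^1 · 19); v_p(y) = 3 (factor: 1125 = 5^3 · 9). Additivity: v_p(xy) = v_p(x) + v_p(y) = 1 + 3 = 4. (Direct check: xy = 106875 = 5^4 · (171).)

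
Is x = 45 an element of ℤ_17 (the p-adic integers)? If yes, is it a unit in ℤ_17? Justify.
x ∈ ℤ_17^× (unit); v_17(x) = 0

ℤ_17 = {x ∈ ℚ_17 : v_17(x) ≥ 0} and ℤ_17^× = {x ∈ ℤ_17 : v_17(x) = 0}. Here v_17(45) = v_17(num) − v_17(den) = 0; compare against these criteria.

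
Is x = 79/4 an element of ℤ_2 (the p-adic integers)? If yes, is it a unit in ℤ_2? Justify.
x ∉ ℤ_2 (v_2(x) = -2 < 0)

ℤ_2 = {x ∈ ℚ_2 : v_2(x) ≥ 0} and ℤ_2^× = {x ∈ ℤ_2 : v_2(x) = 0}. Here v_2(79/4) = v_2(num) − v_2(den) = -2; compare against these criteria.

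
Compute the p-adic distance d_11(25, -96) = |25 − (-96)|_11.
d_11(25, -96) = 1/121

Step 1 — x − y = 25 − (-96) = 121. Step 2 — v_11(121) = 2 (factor: 121 = (11^2 · 1); the sign does not affect v_p). Step 3 — |x − y|_11 = 11^{-2} = 1/121.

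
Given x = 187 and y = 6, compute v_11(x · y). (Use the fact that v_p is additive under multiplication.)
v_11(1122) = 1

v_p(x) = 1 (factor: 187 = 11^1 · 17); v_p(y) = 0 (factor: 6 = 11^0 · 6). Additivity: v_p(xy) = v_p(x) + v_p(y) = 1 + 0 = 1. (Direct check: xy = 1122 = 11^1 · (102).)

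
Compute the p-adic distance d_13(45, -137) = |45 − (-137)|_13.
d_13(45, -137) = 1/13

Step 1 — x − y = 45 − (-137) = 182. Step 2 — v_13(182) = 1 (factor: 182 = (13^1 · 14); the sign does not affect v_p). Step 3 — |x − y|_13 = 13^{-1} = 1/13.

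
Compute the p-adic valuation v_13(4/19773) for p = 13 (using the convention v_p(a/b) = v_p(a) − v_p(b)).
v_13(4/19773) = -3

Factor powers of 13 from the numerator and denominator of the reduced fraction: 4 = 13^0 · 4 and 19773 = 13^3 · 9. Apply v_p(a/b) = v_p(a) − v_p(b): v_13(4/19773) = 0 − 3 = -3.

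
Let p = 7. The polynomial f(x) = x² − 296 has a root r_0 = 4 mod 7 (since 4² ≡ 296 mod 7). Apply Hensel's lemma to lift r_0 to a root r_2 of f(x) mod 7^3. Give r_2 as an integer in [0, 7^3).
r_2 = 186 (mod 343)

Hensel's recurrence: r_{i+1} = r_i − f(r_i)·(f′(r_i))^{-1} mod 7^{i+2}, with f′(x) = 2x. Iterate:
  r_0 = 4 (mod 7)
  r_1 = 39 (mod 49)
  r_2 = 186 (mod 343)
Final: r_2 = 186, and one checks f(r_2) ≡ 0 mod 7^3.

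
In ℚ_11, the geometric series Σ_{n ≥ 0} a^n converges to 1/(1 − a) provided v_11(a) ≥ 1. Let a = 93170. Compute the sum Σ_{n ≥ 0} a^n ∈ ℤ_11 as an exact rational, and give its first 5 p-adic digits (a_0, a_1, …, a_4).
Σ a^n = 1/(1 − a) = -1/93169;  first 5 digits = (1, 0, 0, 4, 6)

v_11(a) = 3 ≥ 1, so the series converges in ℤ_11 to 1/(1 − a) = 1/(1 − 93170) = -1/93169. Expand this rational in ℤ_11: compute digits iteratively via d_i = x_i mod 11, x_{i+1} = (x_i − d_i)/11. The first 5 digits are (1, 0, 0, 4, 6).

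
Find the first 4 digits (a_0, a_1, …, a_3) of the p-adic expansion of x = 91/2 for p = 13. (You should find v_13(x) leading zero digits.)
(a_0, …, a_3) = (0, 10, 6, 6)

v_13(91/2) = 1, so a_0 = ... = a_0 = 0. Factor out: x = 13^1 · u with u = 7/2 a unit in ℤ_13. Expand u iteratively via a_{v+i} = u_i mod 13, u_{i+1} = (u_i − a_{v+i})/13:
  u_0 = 7/2;  a_1 = 10;  u_1 = (u_0 − 10)/13 = -1/2
  u_1 = -1/2;  a_2 = 6;  u_2 = (u_1 − 6)/13 = -1/2
  u_2 = -1/2;  a_3 = 6;  u_3 = (u_2 − 6)/13 = -1/2
Digits: (0, 10, 6, 6).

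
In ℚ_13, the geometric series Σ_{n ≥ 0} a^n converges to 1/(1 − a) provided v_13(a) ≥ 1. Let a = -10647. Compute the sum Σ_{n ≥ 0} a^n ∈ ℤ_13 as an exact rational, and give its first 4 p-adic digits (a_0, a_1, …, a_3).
Σ a^n = 1/(1 − a) = 1/10648;  first 4 digits = (1, 0, 2, 8)

v_13(a) = 2 ≥ 1, so the series converges in ℤ_13 to 1/(1 − a) = 1/(1 − (-10647)) = 1/10648. Expand this rational in ℤ_13: compute digits iteratively via d_i = x_i mod 13, x_{i+1} = (x_i − d_i)/13. The first 4 digits are (1, 0, 2, 8).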